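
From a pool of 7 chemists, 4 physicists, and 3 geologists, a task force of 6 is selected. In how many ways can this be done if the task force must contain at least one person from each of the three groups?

Total 6-person selections from all 14: C(14,6) = 3003.
Subtract selections that omit an entire group: no chemists → C(7,6) = 7; no physicists → C(10,6) = 210; no geologists → C(11,6) = 462.
Add back selections omitting two groups (i.e. drawn from a single group): C(7,6) + C(4,6) + C(3,6) = 7.
By inclusion–exclusion: 3003 − 679 + 7 = 2331.

2331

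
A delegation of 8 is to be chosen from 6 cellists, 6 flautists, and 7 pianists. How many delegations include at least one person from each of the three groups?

Unrestricted: C(19,8) = 75582 ways to pick any 8 of the 19.
Selections missing a whole group: no cellists → C(13,8) = 1287; no flautists → C(13,8) = 1287; no pianists → C(12,8) = 495.
Add back selections omitting two groups (i.e. drawn from a single group): C(6,8) + C(6,8) + C(7,8) = 0.
By inclusion–exclusion: 75582 − 3069 + 0 = 72513.

72513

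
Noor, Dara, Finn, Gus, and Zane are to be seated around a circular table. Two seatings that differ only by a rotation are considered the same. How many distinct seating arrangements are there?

24

Fix one person's seat to break rotational symmetry; the remaining 4 people can be arranged in (4)! = 24 ways.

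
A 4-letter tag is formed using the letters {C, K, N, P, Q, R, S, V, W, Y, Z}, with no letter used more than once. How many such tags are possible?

7920

With no repetition, fill the 4 letters in order: 11 choices, then 10, down to 8.
11 × 10 × 9 × 8 = 7920.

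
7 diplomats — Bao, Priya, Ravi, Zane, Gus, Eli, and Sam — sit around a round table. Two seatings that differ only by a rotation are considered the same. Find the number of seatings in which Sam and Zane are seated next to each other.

240

Treat {Sam, Zane} as one unit (2 internal orders) and seat the resulting 6 units around the table: (5)! circular arrangements.
So 2 × (5)! = 2 × 120 = 240.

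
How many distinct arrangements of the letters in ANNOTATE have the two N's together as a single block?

1260

Treat the 2 copies of N as a single block. The multiset to arrange is then {NN, A, A, E, O, T, T}, 7 items in all.
That gives (7)!/(2!·2!) = 1260 arrangements.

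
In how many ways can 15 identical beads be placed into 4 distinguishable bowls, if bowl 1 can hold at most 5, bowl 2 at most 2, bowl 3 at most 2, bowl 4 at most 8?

10

By stars and bars, unrestricted non-negative solutions to x_1+…+x_4 = 15 number C(15+3,3) = 816.
Subtract solutions that violate a single cap (substitute x_i' = x_i − (cap_i+1)): x_1 ≥ 6 gives C(12,3) = 220; x_2 ≥ 3 gives C(15,3) = 455; x_3 ≥ 3 gives C(15,3) = 455; x_4 ≥ 9 gives C(9,3) = 84. Together 1214.
Add back pairs where two caps are both exceeded: 84 + 84 + 1 + 220 + 20 + 20 = 429.
Subtract triples: 20 + 0 + 0 + 1 = 21.
By inclusion–exclusion the count is 816 − 1214 + 429 − 21 = 10.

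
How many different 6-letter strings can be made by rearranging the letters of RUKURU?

The 6 letters of RUKURU have repeats: R appearing twice and U appearing 3 times.
Dividing 6! = 720 by 3!·2! = 12 for the repeated letters gives 60.

60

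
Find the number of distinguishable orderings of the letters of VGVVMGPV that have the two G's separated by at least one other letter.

630

Total arrangements of VGVVMGPV: 8!/(4!·2!) = 840.
If the two G's are adjacent, glue them into one block, leaving 7 items to arrange: (7)!/(4!) = 210 ways.
Subtracting, 840 − 210 = 630 arrangements keep the G's apart.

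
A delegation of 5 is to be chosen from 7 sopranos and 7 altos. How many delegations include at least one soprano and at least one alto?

Unrestricted: C(14,5) = 2002 ways to pick any 5 of the 14.
Selections missing a whole group: no sopranos → C(7,5) = 21; no altos → C(7,5) = 21.
Both groups omitted at once is impossible, so 2002 − 42 = 1960.

1960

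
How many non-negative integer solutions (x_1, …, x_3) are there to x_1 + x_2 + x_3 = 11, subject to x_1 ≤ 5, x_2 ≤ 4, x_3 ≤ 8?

24

By stars and bars, unrestricted non-negative solutions to x_1+…+x_3 = 11 number C(11+2,2) = 78.
Subtract solutions that violate a single cap (substitute x_i' = x_i − (cap_i+1)): x_1 ≥ 6 gives C(7,2) = 21; x_2 ≥ 5 gives C(8,2) = 28; x_3 ≥ 9 gives C(4,2) = 6. Together 55.
Add back pairs where two caps are both exceeded: 1 + 0 + 0 = 1.
By inclusion–exclusion the count is 78 − 55 + 1 = 24.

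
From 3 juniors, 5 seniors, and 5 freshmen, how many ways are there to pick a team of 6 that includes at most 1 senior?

308

Split by how many seniors are chosen (0 through 1).
Sum: C(5,0)·C(8,6) + C(5,1)·C(8,5) = 28 + 280 = 308.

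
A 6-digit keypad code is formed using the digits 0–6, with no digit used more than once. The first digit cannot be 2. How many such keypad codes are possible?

The first digit has 7−1 = 6 choices (anything except 2).
The remaining 5 digits are filled from the other 6 symbols without repetition: 6 × 5 × 4 × 3 × 2 = 720.
Total: 6 × 720 = 4320.

4320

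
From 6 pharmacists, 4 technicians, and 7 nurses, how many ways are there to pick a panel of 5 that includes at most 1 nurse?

1722

Split by how many nurses are chosen (0 through 1).
Sum: C(7,0)·C(10,5) + C(7,1)·C(10,4) = 252 + 1470 = 1722.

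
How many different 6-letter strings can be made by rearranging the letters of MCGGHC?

180

The 6 letters of MCGGHC have repeats: C appearing twice and G appearing twice.
Dividing 6! = 720 by 2!·2! = 4 for the repeated letters gives 180.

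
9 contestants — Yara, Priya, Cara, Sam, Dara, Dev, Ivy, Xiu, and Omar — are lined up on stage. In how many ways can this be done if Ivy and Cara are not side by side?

282240

There are 9! = 362880 arrangements in all. If Ivy and Cara are adjacent, merging them into one block gives 2·(8)! = 80640 arrangements.
So 362880 − 80640 = 282240 arrangements keep them apart.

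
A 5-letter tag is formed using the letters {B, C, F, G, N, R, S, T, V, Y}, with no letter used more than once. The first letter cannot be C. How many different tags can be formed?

27216

The first letter has 10−1 = 9 choices (anything except C).
The remaining 4 letters are filled from the other 9 symbols without repetition: 9 × 8 × 7 × 6 = 3024.
Total: 9 × 3024 = 27216.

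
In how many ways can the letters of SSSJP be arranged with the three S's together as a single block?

6

Treat the 3 copies of S as a single block. The multiset to arrange is then {SSS, J, P}, 3 items in all.
All 3 items are distinct, so there are (3)! = 6 arrangements.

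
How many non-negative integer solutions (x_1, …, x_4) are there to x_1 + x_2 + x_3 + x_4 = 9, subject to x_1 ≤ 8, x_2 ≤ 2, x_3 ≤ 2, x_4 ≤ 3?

By stars and bars, unrestricted non-negative solutions to x_1+…+x_4 = 9 number C(9+3,3) = 220.
Subtract solutions that violate a single cap (substitute x_i' = x_i − (cap_i+1)): x_1 ≥ 9 gives C(3,3) = 1; x_2 ≥ 3 gives C(9,3) = 84; x_3 ≥ 3 gives C(9,3) = 84; x_4 ≥ 4 gives C(8,3) = 56. Together 225.
Add back pairs where two caps are both exceeded: 0 + 0 + 0 + 20 + 10 + 10 = 40.
By inclusion–exclusion the count is 220 − 225 + 40 = 35.

35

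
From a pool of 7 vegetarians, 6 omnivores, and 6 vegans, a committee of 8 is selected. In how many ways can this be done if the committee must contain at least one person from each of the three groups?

72513

With no constraint there are C(19,8) = 75582 possible selections.
Subtract selections that omit an entire group: no vegetarians → C(12,8) = 495; no omnivores → C(13,8) = 1287; no vegans → C(13,8) = 1287.
Add back selections omitting two groups (i.e. drawn from a single group): C(7,8) + C(6,8) + C(6,8) = 0.
By inclusion–exclusion: 75582 − 3069 + 0 = 72513.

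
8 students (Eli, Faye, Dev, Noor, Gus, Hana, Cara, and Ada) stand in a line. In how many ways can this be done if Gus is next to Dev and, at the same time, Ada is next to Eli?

2880

Treat {Gus,Dev} as one block (2 orders) and {Ada,Eli} as another (2 orders).
That leaves 6 units to arrange: 2 × 2 × 6! = 4 × 720 = 2880.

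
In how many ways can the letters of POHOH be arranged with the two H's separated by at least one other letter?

18

There are 5!/(2!·2!) = 30 arrangements of POHOH in total.
Arrangements with the H's together: treat HH as one letter, giving (4)!/(2!) = 12.
Subtracting, 30 − 12 = 18 arrangements keep the H's apart.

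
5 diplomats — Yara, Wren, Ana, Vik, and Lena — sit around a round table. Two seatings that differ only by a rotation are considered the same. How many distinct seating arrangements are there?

24

Seat Yara anywhere (absorbing the rotational symmetry), then permute the other 4: (4)! = 24.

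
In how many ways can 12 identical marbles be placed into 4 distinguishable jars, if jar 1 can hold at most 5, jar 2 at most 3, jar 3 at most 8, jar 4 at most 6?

144

By stars and bars, unrestricted non-negative solutions to x_1+…+x_4 = 12 number C(12+3,3) = 455.
Subtract solutions that violate a single cap (substitute x_i' = x_i − (cap_i+1)): x_1 ≥ 6 gives C(9,3) = 84; x_2 ≥ 4 gives C(11,3) = 165; x_3 ≥ 9 gives C(6,3) = 20; x_4 ≥ 7 gives C(8,3) = 56. Together 325.
Add back pairs where two caps are both exceeded: 10 + 0 + 0 + 0 + 4 + 0 = 14.
By inclusion–exclusion the count is 455 − 325 + 14 = 144.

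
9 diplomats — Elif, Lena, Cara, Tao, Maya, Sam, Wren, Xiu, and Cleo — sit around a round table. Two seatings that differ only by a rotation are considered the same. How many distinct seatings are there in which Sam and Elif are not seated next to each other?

30240

All circular seatings of 9 people number (8)! = 40320.
Seatings with Sam beside Elif: treat them as a block with 2 internal orders, giving 2 × (7)! = 10080.
Subtracting, 40320 − 10080 = 30240.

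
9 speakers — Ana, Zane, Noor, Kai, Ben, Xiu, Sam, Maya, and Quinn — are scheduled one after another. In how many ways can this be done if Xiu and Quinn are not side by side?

282240

Of the 9! = 362880 arrangements, those with Xiu and Quinn adjacent number 2 × 8! = 80640 (treat the pair as a block with 2 internal orders).
Complementary counting: 362880 − 80640 = 282240.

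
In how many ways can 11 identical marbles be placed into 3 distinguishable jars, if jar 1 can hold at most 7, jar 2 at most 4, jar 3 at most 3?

Ignoring the caps, the number of non-negative solutions to x_1+…+x_3 = 11 is C(13,2) = 78.
Subtract solutions that violate a single cap (substitute x_i' = x_i − (cap_i+1)): x_1 ≥ 8 gives C(5,2) = 10; x_2 ≥ 5 gives C(8,2) = 28; x_3 ≥ 4 gives C(9,2) = 36. Together 74.
Add back pairs where two caps are both exceeded: 0 + 0 + 6 = 6.
By inclusion–exclusion the count is 78 − 74 + 6 = 10.

10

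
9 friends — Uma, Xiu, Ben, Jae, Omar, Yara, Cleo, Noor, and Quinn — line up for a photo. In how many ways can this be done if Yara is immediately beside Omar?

80640

Treat {Yara, Omar} as a single unit. There are 8 units to order, and the pair itself can be ordered 2 ways.
So the count is 2·(8)! = 80640.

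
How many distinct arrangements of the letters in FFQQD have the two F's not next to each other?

There are 5!/(2!·2!) = 30 arrangements of FFQQD in total.
Arrangements with the F's together: treat FF as one letter, giving (4)!/(2!) = 12.
Subtracting, 30 − 12 = 18 arrangements keep the F's apart.

18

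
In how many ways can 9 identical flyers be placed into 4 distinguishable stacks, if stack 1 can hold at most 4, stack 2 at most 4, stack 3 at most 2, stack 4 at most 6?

Without the upper bounds there are C(12,3) = 220 ways to split 9 among 4 stacks.
Subtract solutions that violate a single cap (substitute x_i' = x_i − (cap_i+1)): x_1 ≥ 5 gives C(7,3) = 35; x_2 ≥ 5 gives C(7,3) = 35; x_3 ≥ 3 gives C(9,3) = 84; x_4 ≥ 7 gives C(5,3) = 10. Together 164.
Add back pairs where two caps are both exceeded: 0 + 4 + 0 + 4 + 0 + 0 = 8.
By inclusion–exclusion the count is 220 − 164 + 8 = 64.

64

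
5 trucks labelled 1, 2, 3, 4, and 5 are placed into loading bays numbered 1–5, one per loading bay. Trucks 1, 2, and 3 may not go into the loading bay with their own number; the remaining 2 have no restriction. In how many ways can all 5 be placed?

64

Let Aᵢ (for i ∈ {1, 2, 3}) be the placements that put truck i in its forbidden loading bay. Any j of these fix j positions, leaving (5−j)! ways to fill the rest, and there are C(3,j) ways to pick which j.
By inclusion–exclusion, the number of valid placements is Σ_{j=0}^{3} (−1)^j C(3,j)·(5−j)!.
Computing: 120 − 72 + 18 − 2 = 64.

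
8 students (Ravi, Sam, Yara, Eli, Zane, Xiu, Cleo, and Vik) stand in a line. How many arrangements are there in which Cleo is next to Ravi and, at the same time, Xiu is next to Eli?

Treat {Cleo,Ravi} as one block (2 orders) and {Xiu,Eli} as another (2 orders).
That leaves 6 units to arrange: 2 × 2 × 6! = 4 × 720 = 2880.

2880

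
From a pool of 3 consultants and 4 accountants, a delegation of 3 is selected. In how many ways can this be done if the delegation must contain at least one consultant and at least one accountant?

With no constraint there are C(7,3) = 35 possible selections.
Subtract selections that omit an entire group: no consultants → C(4,3) = 4; no accountants → C(3,3) = 1.
Both groups omitted at once is impossible, so 35 − 5 = 30.

30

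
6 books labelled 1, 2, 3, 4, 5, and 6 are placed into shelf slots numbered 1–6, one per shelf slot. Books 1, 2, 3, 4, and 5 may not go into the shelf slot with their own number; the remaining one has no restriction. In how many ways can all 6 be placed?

Let Aᵢ (for 1 ≤ i ≤ 5) be the placements that put book i in its forbidden shelf slot. Any j of these fix j positions, leaving (6−j)! ways to fill the rest, and there are C(5,j) ways to pick which j.
By inclusion–exclusion, the number of valid placements is Σ_{j=0}^{5} (−1)^j C(5,j)·(6−j)!.
Computing: 720 − 600 + 240 − 60 + 10 − 1 = 309.

309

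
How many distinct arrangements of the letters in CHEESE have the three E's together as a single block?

24

Treat the 3 copies of E as a single block. The multiset to arrange is then {EEE, C, H, S}, 4 items in all.
All 4 items are distinct, so there are (4)! = 24 arrangements.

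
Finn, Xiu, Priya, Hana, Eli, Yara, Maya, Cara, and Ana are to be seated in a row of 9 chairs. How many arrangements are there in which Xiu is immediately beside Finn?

80640

Place the 7 others and the Xiu-Finn pair as 8 objects in a line; the pair has 2 internal arrangements.
So the count is 2·(8)! = 80640.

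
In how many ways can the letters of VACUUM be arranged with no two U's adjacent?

240

Total arrangements of VACUUM: 6!/(2!) = 360.
Arrangements with the U's together: treat UU as one letter, giving (5)! = 120.
Hence 360 − 120 = 240.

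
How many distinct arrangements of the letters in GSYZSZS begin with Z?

120

With the first slot taken by Z, it remains to arrange the other 6 letters (GSYSZS).
Those 6 letters have S appearing 3 times, giving (6)!/(3!) = 120.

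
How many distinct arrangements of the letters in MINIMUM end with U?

60

Fix U in the last position and arrange the remaining 6 letters.
Those 6 letters have I appearing twice and M appearing 3 times, giving (6)!/(3!·2!) = 60.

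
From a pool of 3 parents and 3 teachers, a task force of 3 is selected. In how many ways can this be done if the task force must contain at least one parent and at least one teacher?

Unrestricted: C(6,3) = 20 ways to pick any 3 of the 6.
Selections missing a whole group: no parents → C(3,3) = 1; no teachers → C(3,3) = 1.
Both groups omitted at once is impossible, so 20 − 2 = 18.

18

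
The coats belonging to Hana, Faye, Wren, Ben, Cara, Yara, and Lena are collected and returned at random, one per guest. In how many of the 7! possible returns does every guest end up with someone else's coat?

This is the derangement count D_7: permutations of 7 items with no fixed point.
By inclusion–exclusion this is Σ_{j=0}^{7} (−1)^j C(7,j)·(7−j)!.
Computing: 5040 − 5040 + 2520 − 840 + 210 − 42 + 7 − 1 = 1854.

1854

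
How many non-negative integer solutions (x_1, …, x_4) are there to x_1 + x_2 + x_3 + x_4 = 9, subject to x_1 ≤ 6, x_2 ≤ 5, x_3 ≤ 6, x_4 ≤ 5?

160

Ignoring the caps, the number of non-negative solutions to x_1+…+x_4 = 9 is C(12,3) = 220.
Subtract solutions that violate a single cap (substitute x_i' = x_i − (cap_i+1)): x_1 ≥ 7 gives C(5,3) = 10; x_2 ≥ 6 gives C(6,3) = 20; x_3 ≥ 7 gives C(5,3) = 10; x_4 ≥ 6 gives C(6,3) = 20. Together 60.
No two caps can be exceeded simultaneously, so the pair terms are all 0.
By inclusion–exclusion the count is 220 − 60 + 0 = 160.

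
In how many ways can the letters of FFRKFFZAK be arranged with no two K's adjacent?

Total arrangements of FFRKFFZAK: 9!/(4!·2!) = 7560.
If the two K's are adjacent, glue them into one block, leaving 8 items to arrange: (8)!/(4!) = 1680 ways.
Subtracting, 7560 − 1680 = 5880 arrangements keep the K's apart.

5880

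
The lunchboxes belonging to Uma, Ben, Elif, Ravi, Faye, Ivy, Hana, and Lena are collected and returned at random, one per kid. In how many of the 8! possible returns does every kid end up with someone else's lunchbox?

Let Aᵢ be the assignments in which kid i gets their own lunchbox. We want the size of the complement of A₁∪…∪A_8.
By inclusion–exclusion this is Σ_{j=0}^{8} (−1)^j C(8,j)·(8−j)!.
Computing: 40320 − 40320 + 20160 − 6720 + 1680 − 336 + 56 − 8 + 1 = 14833.

14833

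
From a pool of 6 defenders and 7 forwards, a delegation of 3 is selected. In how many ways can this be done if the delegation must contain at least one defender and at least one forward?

Unrestricted: C(13,3) = 286 ways to pick any 3 of the 13.
Subtract selections that omit an entire group: no defenders → C(7,3) = 35; no forwards → C(6,3) = 20.
Both groups omitted at once is impossible, so 286 − 55 = 231.

231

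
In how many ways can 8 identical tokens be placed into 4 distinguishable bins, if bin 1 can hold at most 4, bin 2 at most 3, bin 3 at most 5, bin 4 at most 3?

By stars and bars, unrestricted non-negative solutions to x_1+…+x_4 = 8 number C(8+3,3) = 165.
Subtract solutions that violate a single cap (substitute x_i' = x_i − (cap_i+1)): x_1 ≥ 5 gives C(6,3) = 20; x_2 ≥ 4 gives C(7,3) = 35; x_3 ≥ 6 gives C(5,3) = 10; x_4 ≥ 4 gives C(7,3) = 35. Together 100.
Add back pairs where two caps are both exceeded: 0 + 0 + 0 + 0 + 1 + 0 = 1.
By inclusion–exclusion the count is 165 − 100 + 1 = 66.

66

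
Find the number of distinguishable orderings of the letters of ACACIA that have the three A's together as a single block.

Treat the 3 copies of A as a single block. The multiset to arrange is then {AAA, C, C, I}, 4 items in all.
That gives (4)!/(2!) = 12 arrangements.

12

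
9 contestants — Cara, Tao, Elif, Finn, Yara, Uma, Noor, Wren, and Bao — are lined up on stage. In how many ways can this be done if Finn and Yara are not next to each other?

282240

Of the 9! = 362880 arrangements, those with Finn and Yara adjacent number 2 × 8! = 80640 (treat the pair as a block with 2 internal orders).
Complementary counting: 362880 − 80640 = 282240.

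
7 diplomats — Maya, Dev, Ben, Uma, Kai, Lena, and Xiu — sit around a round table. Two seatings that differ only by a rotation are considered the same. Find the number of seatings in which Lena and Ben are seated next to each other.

Glue Lena and Ben into a block (2 internal orders). Seating 6 units around a circle gives (5)! arrangements.
So 2 × (5)! = 2 × 120 = 240.

240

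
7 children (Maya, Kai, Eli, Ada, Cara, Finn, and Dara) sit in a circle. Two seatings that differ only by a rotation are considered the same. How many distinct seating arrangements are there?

720

Around a circle, 7 distinct people have 7!/7 = (6)! = 720 rotationally distinct seatings.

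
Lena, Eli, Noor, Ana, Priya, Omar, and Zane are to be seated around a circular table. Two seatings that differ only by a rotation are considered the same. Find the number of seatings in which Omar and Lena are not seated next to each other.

All circular seatings of 7 people number (6)! = 720.
Seatings with Omar beside Lena: treat them as a block with 2 internal orders, giving 2 × (5)! = 240.
Subtracting, 720 − 240 = 480.

480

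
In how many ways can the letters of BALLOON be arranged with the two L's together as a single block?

Treat the 2 copies of L as a single block. The multiset to arrange is then {LL, A, B, N, O, O}, 6 items in all.
That gives (6)!/(2!) = 360 arrangements.

360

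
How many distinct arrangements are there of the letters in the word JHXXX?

The 5 letters of JHXXX have repeats: X appearing 3 times.
The number of distinct arrangements is 5!/(3!) = 120/6 = 20.

20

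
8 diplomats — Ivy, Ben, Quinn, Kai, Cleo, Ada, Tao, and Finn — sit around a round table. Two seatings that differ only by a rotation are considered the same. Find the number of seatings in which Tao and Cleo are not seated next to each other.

3600

All circular seatings of 8 people number (7)! = 5040.
Those with Tao next to Cleo: fuse the pair into one unit and seat 7 units around a circle — 2·(6)! = 1440.
Subtracting, 5040 − 1440 = 3600.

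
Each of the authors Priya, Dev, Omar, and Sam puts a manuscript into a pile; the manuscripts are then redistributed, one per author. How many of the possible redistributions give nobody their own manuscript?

This is the derangement count D_4: permutations of 4 items with no fixed point.
By inclusion–exclusion this is Σ_{j=0}^{4} (−1)^j C(4,j)·(4−j)!.
Computing: 24 − 24 + 12 − 4 + 1 = 9.

9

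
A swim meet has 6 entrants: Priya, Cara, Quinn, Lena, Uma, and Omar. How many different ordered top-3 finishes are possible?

120

There are 6 choices for 1st place, 5 for 2nd, and 4 for 3rd.
That gives 6 × 5 × 4 = 120.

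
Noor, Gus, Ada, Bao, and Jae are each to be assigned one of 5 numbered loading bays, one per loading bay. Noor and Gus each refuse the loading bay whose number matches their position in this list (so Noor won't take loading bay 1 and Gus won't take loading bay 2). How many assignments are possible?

Let Aᵢ (for i ∈ {1, 2}) be the placements that put person i in their forbidden loading bay. Any j of these fix j positions, leaving (5−j)! ways to fill the rest, and there are C(2,j) ways to pick which j.
By inclusion–exclusion, the number of valid placements is Σ_{j=0}^{2} (−1)^j C(2,j)·(5−j)!.
Computing: 120 − 48 + 6 = 78.

78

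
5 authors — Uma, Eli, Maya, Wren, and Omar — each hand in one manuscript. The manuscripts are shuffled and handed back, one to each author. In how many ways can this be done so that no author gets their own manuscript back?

44

Let Aᵢ be the assignments in which author i gets their own manuscript. We want the size of the complement of A₁∪…∪A_5.
By inclusion–exclusion this is Σ_{j=0}^{5} (−1)^j C(5,j)·(5−j)!.
Computing: 120 − 120 + 60 − 20 + 5 − 1 = 44.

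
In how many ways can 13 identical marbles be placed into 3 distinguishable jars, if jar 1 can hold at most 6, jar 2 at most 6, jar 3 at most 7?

28

Ignoring the caps, the number of non-negative solutions to x_1+…+x_3 = 13 is C(15,2) = 105.
Subtract solutions that violate a single cap (substitute x_i' = x_i − (cap_i+1)): x_1 ≥ 7 gives C(8,2) = 28; x_2 ≥ 7 gives C(8,2) = 28; x_3 ≥ 8 gives C(7,2) = 21. Together 77.
No two caps can be exceeded simultaneously, so the pair terms are all 0.
By inclusion–exclusion the count is 105 − 77 + 0 = 28.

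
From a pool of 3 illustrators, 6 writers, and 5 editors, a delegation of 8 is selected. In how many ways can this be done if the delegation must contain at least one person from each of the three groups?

Total 8-person selections from all 14: C(14,8) = 3003.
Subtract selections that omit an entire group: no illustrators → C(11,8) = 165; no writers → C(8,8) = 1; no editors → C(9,8) = 9.
Add back selections omitting two groups (i.e. drawn from a single group): C(3,8) + C(6,8) + C(5,8) = 0.
By inclusion–exclusion: 3003 − 175 + 0 = 2828.

2828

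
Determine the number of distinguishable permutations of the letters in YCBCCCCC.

56

The 8 letters of YCBCCCCC have repeats: C appearing 6 times.
So there are 8! / (6!) = 56 distinguishable arrangements.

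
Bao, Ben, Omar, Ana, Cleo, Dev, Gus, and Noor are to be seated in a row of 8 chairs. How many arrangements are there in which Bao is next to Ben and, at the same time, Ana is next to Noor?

Treat {Bao,Ben} as one block (2 orders) and {Ana,Noor} as another (2 orders).
That leaves 6 units to arrange: 2 × 2 × 6! = 4 × 720 = 2880.

2880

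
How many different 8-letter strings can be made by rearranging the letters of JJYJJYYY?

70

JJYJJYYY has 8 letters with J appearing 4 times and Y appearing 4 times.
The number of distinct arrangements is 8!/(4!·4!) = 40320/576 = 70.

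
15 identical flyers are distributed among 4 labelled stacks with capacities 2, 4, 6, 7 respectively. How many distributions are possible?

By stars and bars, unrestricted non-negative solutions to x_1+…+x_4 = 15 number C(15+3,3) = 816.
Subtract solutions that violate a single cap (substitute x_i' = x_i − (cap_i+1)): x_1 ≥ 3 gives C(15,3) = 455; x_2 ≥ 5 gives C(13,3) = 286; x_3 ≥ 7 gives C(11,3) = 165; x_4 ≥ 8 gives C(10,3) = 120. Together 1026.
Add back pairs where two caps are both exceeded: 120 + 56 + 35 + 20 + 10 + 1 = 242.
Subtract triples: 1 + 0 + 0 + 0 = 1.
By inclusion–exclusion the count is 816 − 1026 + 242 − 1 = 31.

31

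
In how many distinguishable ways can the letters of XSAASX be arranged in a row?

90

XSAASX has 6 letters with A appearing twice, S appearing twice, and X appearing twice.
So there are 6! / (2!·2!·2!) = 90 distinguishable arrangements.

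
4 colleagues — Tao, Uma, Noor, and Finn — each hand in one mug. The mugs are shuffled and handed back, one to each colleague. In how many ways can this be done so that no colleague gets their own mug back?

Count assignments avoiding every fixed point. For any j of the 4 colleagues fixed to their own mug, the other 4−j can be arranged in (4−j)! ways.
By inclusion–exclusion this is Σ_{j=0}^{4} (−1)^j C(4,j)·(4−j)!.
Computing: 24 − 24 + 12 − 4 + 1 = 9.

9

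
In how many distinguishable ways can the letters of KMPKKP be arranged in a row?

Letter multiplicities in KMPKKP: K×3, M×1, P×2.
Dividing 6! = 720 by 3!·2! = 12 for the repeated letters gives 60.

60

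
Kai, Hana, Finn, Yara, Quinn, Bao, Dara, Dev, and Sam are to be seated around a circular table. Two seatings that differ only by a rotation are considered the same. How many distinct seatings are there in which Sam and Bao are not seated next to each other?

30240

All circular seatings of 9 people number (8)! = 40320.
Seatings with Sam beside Bao: treat them as a block with 2 internal orders, giving 2 × (7)! = 10080.
Subtracting, 40320 − 10080 = 30240.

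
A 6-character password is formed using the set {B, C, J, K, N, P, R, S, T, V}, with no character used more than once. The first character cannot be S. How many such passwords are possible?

The first character has 10−1 = 9 choices (anything except S).
The remaining 5 characters are filled from the other 9 symbols without repetition: 9 × 8 × 7 × 6 × 5 = 15120.
Total: 9 × 15120 = 136080.

136080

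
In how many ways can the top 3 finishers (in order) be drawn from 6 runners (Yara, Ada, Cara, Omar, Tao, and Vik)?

There are 6 choices for 1st place, 5 for 2nd, and 4 for 3rd.
That gives 6 × 5 × 4 = 120.

120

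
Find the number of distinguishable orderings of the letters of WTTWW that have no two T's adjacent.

6

There are 5!/(3!·2!) = 10 arrangements of WTTWW in total.
If the two T's are adjacent, glue them into one block, leaving 4 items to arrange: (4)!/(3!) = 4 ways.
Hence 10 − 4 = 6.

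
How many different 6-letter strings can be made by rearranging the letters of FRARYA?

Letter multiplicities in FRARYA: A×2, F×1, R×2, Y×1.
The number of distinct arrangements is 6!/(2!·2!) = 720/4 = 180.

180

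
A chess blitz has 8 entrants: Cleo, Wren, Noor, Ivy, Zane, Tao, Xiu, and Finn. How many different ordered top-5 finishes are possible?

6720

This is an ordered selection of 5 from 8: P(8,5).
That gives 8 × 7 × 6 × 5 × 4 = 6720.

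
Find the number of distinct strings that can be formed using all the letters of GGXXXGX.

35

The 7 letters of GGXXXGX have repeats: G appearing 3 times and X appearing 4 times.
The number of distinct arrangements is 7!/(4!·3!) = 5040/144 = 35.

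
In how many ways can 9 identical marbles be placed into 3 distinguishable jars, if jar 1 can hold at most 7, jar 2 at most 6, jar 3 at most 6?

40

Without the upper bounds there are C(11,2) = 55 ways to split 9 among 3 jars.
Subtract solutions that violate a single cap (substitute x_i' = x_i − (cap_i+1)): x_1 ≥ 8 gives C(3,2) = 3; x_2 ≥ 7 gives C(4,2) = 6; x_3 ≥ 7 gives C(4,2) = 6. Together 15.
No two caps can be exceeded simultaneously, so the pair terms are all 0.
By inclusion–exclusion the count is 55 − 15 + 0 = 40.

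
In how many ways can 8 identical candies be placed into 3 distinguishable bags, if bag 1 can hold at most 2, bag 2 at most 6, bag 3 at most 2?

6

By stars and bars, unrestricted non-negative solutions to x_1+…+x_3 = 8 number C(8+2,2) = 45.
Subtract solutions that violate a single cap (substitute x_i' = x_i − (cap_i+1)): x_1 ≥ 3 gives C(7,2) = 21; x_2 ≥ 7 gives C(3,2) = 3; x_3 ≥ 3 gives C(7,2) = 21. Together 45.
Add back pairs where two caps are both exceeded: 0 + 6 + 0 = 6.
By inclusion–exclusion the count is 45 − 45 + 6 = 6.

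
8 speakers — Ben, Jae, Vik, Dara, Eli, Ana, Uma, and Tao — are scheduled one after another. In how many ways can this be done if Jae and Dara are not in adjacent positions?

There are 8! = 40320 arrangements in all. If Jae and Dara are adjacent, merging them into one block gives 2·(7)! = 10080 arrangements.
Complementary counting: 40320 − 10080 = 30240.

30240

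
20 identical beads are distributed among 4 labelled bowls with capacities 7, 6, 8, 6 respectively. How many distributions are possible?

118

By stars and bars, unrestricted non-negative solutions to x_1+…+x_4 = 20 number C(20+3,3) = 1771.
Subtract solutions that violate a single cap (substitute x_i' = x_i − (cap_i+1)): x_1 ≥ 8 gives C(15,3) = 455; x_2 ≥ 7 gives C(16,3) = 560; x_3 ≥ 9 gives C(14,3) = 364; x_4 ≥ 7 gives C(16,3) = 560. Together 1939.
Add back pairs where two caps are both exceeded: 56 + 20 + 56 + 35 + 84 + 35 = 286.
By inclusion–exclusion the count is 1771 − 1939 + 286 = 118.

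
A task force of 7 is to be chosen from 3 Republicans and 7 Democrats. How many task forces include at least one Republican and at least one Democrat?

119

With no constraint there are C(10,7) = 120 possible selections.
Subtract selections that omit an entire group: no Republicans → C(7,7) = 1; no Democrats → C(3,7) = 0.
Both groups omitted at once is impossible, so 120 − 1 = 119.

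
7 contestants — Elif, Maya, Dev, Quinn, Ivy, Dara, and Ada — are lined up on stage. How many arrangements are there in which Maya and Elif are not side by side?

3600

There are 7! = 5040 arrangements in all. If Maya and Elif are adjacent, merging them into one block gives 2·(6)! = 1440 arrangements.
Complementary counting: 5040 − 1440 = 3600.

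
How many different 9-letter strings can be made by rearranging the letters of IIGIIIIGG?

84

IIGIIIIGG has 9 letters with G appearing 3 times and I appearing 6 times.
The number of distinct arrangements is 9!/(6!·3!) = 362880/4320 = 84.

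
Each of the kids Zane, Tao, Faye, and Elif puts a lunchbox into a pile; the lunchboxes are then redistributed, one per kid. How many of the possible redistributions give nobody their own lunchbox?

Count assignments avoiding every fixed point. For any j of the 4 kids fixed to their own lunchbox, the other 4−j can be arranged in (4−j)! ways.
By inclusion–exclusion this is Σ_{j=0}^{4} (−1)^j C(4,j)·(4−j)!.
Computing: 24 − 24 + 12 − 4 + 1 = 9.

9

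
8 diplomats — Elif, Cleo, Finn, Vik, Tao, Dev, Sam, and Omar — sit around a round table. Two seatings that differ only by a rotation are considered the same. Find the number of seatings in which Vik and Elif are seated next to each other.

1440

Glue Vik and Elif into a block (2 internal orders). Seating 7 units around a circle gives (6)! arrangements.
So 2 × (6)! = 2 × 720 = 1440.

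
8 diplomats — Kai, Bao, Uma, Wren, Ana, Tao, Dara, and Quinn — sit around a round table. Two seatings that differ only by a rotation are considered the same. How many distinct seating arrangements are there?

5040

Fix one person's seat to break rotational symmetry; the remaining 7 people can be arranged in (7)! = 5040 ways.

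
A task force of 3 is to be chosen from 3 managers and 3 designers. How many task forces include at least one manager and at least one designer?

With no constraint there are C(6,3) = 20 possible selections.
Selections missing a whole group: no managers → C(3,3) = 1; no designers → C(3,3) = 1.
Both groups omitted at once is impossible, so 20 − 2 = 18.

18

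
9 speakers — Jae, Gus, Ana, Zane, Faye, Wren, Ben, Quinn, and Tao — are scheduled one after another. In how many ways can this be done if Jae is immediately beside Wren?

80640

Place the 7 others and the Jae-Wren pair as 8 objects in a line; the pair has 2 internal arrangements.
That gives 2 × 8! = 2 × 40320 = 80640.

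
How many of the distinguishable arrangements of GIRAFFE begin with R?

360

Fix R in the first position and arrange the remaining 6 letters.
Those 6 letters have F appearing twice, giving (6)!/(2!) = 360.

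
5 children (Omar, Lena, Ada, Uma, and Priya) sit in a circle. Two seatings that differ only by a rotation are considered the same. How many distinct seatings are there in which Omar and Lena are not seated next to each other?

Without the restriction there are (4)! = 24 seatings.
Those with Omar next to Lena: fuse the pair into one unit and seat 4 units around a circle — 2·(3)! = 12.
Subtracting, 24 − 12 = 12.

12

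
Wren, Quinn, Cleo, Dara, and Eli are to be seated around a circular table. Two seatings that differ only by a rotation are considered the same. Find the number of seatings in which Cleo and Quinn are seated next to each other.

Glue Cleo and Quinn into a block (2 internal orders). Seating 4 units around a circle gives (3)! arrangements.
So 2 × (3)! = 2 × 6 = 12.

12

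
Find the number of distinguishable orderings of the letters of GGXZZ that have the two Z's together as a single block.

12

Treat the 2 copies of Z as a single block. The multiset to arrange is then {ZZ, G, G, X}, 4 items in all.
That gives (4)!/(2!) = 12 arrangements.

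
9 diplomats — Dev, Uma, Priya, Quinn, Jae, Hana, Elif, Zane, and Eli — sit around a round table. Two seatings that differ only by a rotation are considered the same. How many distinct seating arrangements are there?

Around a circle, 9 distinct people have 9!/9 = (8)! = 40320 rotationally distinct seatings.

40320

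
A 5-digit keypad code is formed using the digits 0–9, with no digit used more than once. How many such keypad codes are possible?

Choose and order 5 of the 10 symbols: the first digit has 10 options, the next 9, and so on down to 6.
That product is 10 × 9 × 8 × 7 × 6 = 30240.

30240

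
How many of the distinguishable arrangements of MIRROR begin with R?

60

With the first slot taken by R, it remains to arrange the other 5 letters (MIROR).
Those 5 letters have R appearing twice, giving (5)!/(2!) = 60.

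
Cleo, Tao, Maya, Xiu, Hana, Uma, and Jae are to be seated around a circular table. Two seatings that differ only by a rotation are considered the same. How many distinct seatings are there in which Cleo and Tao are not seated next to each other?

480

Without the restriction there are (6)! = 720 seatings.
Those with Cleo next to Tao: fuse the pair into one unit and seat 6 units around a circle — 2·(5)! = 240.
Subtracting, 720 − 240 = 480.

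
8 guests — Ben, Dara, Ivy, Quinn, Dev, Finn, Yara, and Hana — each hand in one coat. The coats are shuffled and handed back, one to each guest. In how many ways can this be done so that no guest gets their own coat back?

Count assignments avoiding every fixed point. For any j of the 8 guests fixed to their own coat, the other 8−j can be arranged in (8−j)! ways.
By inclusion–exclusion this is Σ_{j=0}^{8} (−1)^j C(8,j)·(8−j)!.
Computing: 40320 − 40320 + 20160 − 6720 + 1680 − 336 + 56 − 8 + 1 = 14833.

14833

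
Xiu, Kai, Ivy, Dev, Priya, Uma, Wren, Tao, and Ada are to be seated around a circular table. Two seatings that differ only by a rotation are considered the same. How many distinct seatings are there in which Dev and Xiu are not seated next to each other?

Without the restriction there are (8)! = 40320 seatings.
Those with Dev next to Xiu: fuse the pair into one unit and seat 8 units around a circle — 2·(7)! = 10080.
Subtracting, 40320 − 10080 = 30240.

30240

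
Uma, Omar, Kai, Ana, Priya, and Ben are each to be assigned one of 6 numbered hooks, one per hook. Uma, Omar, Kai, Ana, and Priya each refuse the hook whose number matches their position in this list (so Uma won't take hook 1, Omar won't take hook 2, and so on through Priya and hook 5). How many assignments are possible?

309

Let Aᵢ (for 1 ≤ i ≤ 5) be the placements that put person i in their forbidden hook. Any j of these fix j positions, leaving (6−j)! ways to fill the rest, and there are C(5,j) ways to pick which j.
By inclusion–exclusion, the number of valid placements is Σ_{j=0}^{5} (−1)^j C(5,j)·(6−j)!.
Computing: 720 − 600 + 240 − 60 + 10 − 1 = 309.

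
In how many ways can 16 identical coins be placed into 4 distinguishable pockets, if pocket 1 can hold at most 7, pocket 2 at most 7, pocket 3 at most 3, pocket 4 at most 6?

99

By stars and bars, unrestricted non-negative solutions to x_1+…+x_4 = 16 number C(16+3,3) = 969.
Subtract solutions that violate a single cap (substitute x_i' = x_i − (cap_i+1)): x_1 ≥ 8 gives C(11,3) = 165; x_2 ≥ 8 gives C(11,3) = 165; x_3 ≥ 4 gives C(15,3) = 455; x_4 ≥ 7 gives C(12,3) = 220. Together 1005.
Add back pairs where two caps are both exceeded: 1 + 35 + 4 + 35 + 4 + 56 = 135.
By inclusion–exclusion the count is 969 − 1005 + 135 = 99.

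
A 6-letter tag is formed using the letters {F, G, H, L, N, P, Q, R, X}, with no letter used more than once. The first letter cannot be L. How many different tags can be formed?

The first letter has 9−1 = 8 choices (anything except L).
The remaining 5 letters are filled from the other 8 symbols without repetition: 8 × 7 × 6 × 5 × 4 = 6720.
Total: 8 × 6720 = 53760.

53760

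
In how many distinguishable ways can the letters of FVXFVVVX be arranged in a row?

420

Letter multiplicities in FVXFVVVX: F×2, V×4, X×2.
Dividing 8! = 40320 by 4!·2!·2! = 96 for the repeated letters gives 420.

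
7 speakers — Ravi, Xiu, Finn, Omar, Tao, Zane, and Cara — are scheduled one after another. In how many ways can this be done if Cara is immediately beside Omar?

1440

Treat {Cara, Omar} as a single unit. There are 6 units to order, and the pair itself can be ordered 2 ways.
That gives 2 × 6! = 2 × 720 = 1440.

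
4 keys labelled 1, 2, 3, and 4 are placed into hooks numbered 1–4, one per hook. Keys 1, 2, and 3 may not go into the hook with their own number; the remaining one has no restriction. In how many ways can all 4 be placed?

Let Aᵢ (for i ∈ {1, 2, 3}) be the placements that put key i in its forbidden hook. Any j of these fix j positions, leaving (4−j)! ways to fill the rest, and there are C(3,j) ways to pick which j.
By inclusion–exclusion, the number of valid placements is Σ_{j=0}^{3} (−1)^j C(3,j)·(4−j)!.
Computing: 24 − 18 + 6 − 1 = 11.

11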